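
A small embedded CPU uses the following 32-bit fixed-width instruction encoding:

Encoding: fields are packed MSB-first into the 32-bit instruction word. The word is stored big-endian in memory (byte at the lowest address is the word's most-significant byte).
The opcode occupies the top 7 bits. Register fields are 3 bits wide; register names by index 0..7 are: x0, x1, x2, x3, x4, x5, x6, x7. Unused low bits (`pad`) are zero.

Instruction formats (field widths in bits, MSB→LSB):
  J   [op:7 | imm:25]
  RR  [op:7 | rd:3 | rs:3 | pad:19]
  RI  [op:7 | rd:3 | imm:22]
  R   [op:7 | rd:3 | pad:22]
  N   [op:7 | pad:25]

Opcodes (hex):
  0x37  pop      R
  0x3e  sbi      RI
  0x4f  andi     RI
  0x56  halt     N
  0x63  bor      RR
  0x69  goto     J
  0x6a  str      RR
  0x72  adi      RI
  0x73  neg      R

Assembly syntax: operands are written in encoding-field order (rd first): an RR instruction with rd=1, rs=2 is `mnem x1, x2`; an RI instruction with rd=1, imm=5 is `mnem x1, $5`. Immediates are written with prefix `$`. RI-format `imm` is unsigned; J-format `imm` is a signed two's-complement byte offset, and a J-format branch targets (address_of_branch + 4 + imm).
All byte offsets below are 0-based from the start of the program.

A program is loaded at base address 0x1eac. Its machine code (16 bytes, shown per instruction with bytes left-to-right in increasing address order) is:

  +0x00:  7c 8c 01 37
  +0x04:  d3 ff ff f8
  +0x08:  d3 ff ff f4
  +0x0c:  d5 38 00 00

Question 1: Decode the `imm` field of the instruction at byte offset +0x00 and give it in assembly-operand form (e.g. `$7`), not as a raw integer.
+0x00: 7c 8c 01 37 ⇒ word 0x7c8c0137 (big)
  op=0x7c8c0137>>25=0x3e ⇒ sbi (RI)
  rd@[24:22]=0x2 ⇒ x2
  imm@[21:0]=0xc0137 ⇒ $786743

$786743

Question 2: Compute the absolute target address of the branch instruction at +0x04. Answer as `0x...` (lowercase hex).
0x1eac

@+04  big-endian(d3 ff ff f8) = 0xd3fffff8
  op=0xd3fffff8>>25=0x69 ⇒ goto (J)
  imm: (w>>0)&0x1ffffff=0x1fffff8 (s25→-8) → $-8
  target = base 0x1eac + off 0x04 + 4 + imm -8 = 0x1eac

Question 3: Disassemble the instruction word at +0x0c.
str x4, x7

off 0x0c: read d5 38 00 00 as big → 0xd5380000
  top 7b → 0x6a → str [RR]
  rd@[24:22]=0x4 ⇒ x4
  rs@[21:19]=0x7 ⇒ x7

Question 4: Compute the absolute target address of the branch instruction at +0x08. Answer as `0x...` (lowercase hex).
0x1eac

+0x08: d3 ff ff f4 ⇒ word 0xd3fffff4 (big)
  opcode bits[31:25]=0x69: goto/J
  imm@[24:0]=0x1fffff4 (s25→-12) ⇒ $-12
  target = base 0x1eac + off 0x08 + 4 + imm -12 = 0x1eac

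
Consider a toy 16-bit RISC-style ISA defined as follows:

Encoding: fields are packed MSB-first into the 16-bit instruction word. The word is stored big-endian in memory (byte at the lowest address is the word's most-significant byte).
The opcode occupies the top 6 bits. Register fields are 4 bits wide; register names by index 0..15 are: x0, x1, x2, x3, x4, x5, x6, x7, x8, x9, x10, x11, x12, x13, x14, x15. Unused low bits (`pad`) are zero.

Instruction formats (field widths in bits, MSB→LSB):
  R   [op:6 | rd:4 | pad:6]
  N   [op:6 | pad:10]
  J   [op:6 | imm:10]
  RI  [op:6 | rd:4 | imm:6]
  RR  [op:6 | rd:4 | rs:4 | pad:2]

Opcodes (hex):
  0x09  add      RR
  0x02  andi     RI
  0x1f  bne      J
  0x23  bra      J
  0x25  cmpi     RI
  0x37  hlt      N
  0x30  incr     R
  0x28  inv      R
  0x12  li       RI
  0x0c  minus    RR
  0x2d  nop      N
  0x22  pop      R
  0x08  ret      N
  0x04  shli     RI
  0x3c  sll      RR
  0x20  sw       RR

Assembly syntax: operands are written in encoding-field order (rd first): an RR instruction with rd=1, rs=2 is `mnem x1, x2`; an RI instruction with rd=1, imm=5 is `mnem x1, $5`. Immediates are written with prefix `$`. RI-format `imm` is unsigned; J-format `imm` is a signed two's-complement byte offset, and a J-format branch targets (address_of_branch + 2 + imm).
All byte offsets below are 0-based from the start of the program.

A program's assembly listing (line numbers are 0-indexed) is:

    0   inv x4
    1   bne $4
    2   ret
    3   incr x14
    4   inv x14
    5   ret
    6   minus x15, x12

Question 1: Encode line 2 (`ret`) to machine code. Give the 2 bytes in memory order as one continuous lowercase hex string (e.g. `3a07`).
2000

line 2 (ret): pack op=0x8:6|pad=0:10 = 0x2000; big→ 20 00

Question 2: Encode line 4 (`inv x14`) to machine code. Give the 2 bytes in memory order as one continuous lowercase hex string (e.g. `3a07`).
a380

line 4 (inv): pack op=0x28:6|rd=14:4|pad=0:6 = 0xa380; big→ a3 80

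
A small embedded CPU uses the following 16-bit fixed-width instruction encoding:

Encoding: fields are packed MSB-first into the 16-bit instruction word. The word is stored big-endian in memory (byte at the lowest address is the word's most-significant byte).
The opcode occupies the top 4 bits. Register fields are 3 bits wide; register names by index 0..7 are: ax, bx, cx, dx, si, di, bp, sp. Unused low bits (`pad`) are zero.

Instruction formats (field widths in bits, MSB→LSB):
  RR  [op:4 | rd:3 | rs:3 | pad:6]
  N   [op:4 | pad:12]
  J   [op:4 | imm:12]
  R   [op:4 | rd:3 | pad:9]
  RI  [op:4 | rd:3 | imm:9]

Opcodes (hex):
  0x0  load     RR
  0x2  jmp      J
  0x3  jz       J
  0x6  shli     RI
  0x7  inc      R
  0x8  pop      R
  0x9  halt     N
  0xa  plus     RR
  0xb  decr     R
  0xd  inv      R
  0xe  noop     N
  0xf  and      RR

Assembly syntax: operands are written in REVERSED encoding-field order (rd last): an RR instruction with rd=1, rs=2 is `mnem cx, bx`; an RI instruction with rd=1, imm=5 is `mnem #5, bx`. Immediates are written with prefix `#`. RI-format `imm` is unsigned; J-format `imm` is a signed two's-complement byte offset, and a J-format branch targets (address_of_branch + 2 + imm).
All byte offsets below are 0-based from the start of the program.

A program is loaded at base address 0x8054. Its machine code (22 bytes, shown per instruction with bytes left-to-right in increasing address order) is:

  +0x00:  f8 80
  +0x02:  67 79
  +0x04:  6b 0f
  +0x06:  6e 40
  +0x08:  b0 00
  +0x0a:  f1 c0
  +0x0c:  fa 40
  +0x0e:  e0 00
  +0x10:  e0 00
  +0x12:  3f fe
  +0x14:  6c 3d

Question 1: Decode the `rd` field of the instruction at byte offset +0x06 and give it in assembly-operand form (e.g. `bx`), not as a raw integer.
@+06  big-endian(6e 40) = 0x6e40
  opcode bits[15:12]=0x6: shli/RI
  [11:9] rd=7 = sp
  [8:0] imm=64 = #64

sp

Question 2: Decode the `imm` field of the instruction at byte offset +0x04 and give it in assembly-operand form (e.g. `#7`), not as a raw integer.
#271

off 0x04: read 6b 0f as big → 0x6b0f
  opcode bits[15:12]=0x6: shli/RI
  rd@[11:9]=0x5 ⇒ di
  imm@[8:0]=0x10f ⇒ #271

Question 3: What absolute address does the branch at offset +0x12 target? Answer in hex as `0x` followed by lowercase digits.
0x8066

@+12  big-endian(3f fe) = 0x3ffe
  op=0x3ffe>>12=0x3 ⇒ jz (J)
  [11:0] imm=4094 (s12→-2) = #-2
  target = base 0x8054 + off 0x12 + 2 + imm -2 = 0x8066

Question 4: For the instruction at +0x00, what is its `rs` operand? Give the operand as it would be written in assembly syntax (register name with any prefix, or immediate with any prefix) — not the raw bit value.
cx

[00] f8 80 → 0xf880
  top 4b → 0xf → and [RR]
  rd@[11:9]=0x4 ⇒ si
  rs@[8:6]=0x2 ⇒ cx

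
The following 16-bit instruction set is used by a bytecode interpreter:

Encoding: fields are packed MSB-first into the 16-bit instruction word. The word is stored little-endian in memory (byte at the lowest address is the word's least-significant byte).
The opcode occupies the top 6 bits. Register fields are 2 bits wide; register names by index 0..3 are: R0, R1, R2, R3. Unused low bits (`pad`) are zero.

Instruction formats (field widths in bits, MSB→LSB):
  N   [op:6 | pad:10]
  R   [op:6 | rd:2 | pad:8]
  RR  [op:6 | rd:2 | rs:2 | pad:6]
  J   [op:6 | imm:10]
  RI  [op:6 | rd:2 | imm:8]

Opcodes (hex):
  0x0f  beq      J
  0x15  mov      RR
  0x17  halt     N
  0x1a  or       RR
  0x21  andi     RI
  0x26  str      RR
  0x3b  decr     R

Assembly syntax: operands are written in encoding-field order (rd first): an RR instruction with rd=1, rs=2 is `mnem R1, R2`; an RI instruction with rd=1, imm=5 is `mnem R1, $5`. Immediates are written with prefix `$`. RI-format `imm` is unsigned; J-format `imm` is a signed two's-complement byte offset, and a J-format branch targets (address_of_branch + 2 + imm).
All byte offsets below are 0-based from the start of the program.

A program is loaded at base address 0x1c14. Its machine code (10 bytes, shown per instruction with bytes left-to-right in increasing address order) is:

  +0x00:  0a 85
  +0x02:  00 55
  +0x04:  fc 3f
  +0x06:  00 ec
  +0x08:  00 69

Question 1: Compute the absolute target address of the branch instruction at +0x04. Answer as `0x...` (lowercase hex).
0x1c16

[04] fc 3f → 0x3ffc
  op=0x3ffc>>10=0xf ⇒ beq (J)
  [9:0] imm=1020 (s10→-4) = $-4
  target = base 0x1c14 + off 0x04 + 2 + imm -4 = 0x1c16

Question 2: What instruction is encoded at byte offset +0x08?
or R1, R0

off 0x08: read 00 69 as little → 0x6900
  top 6b → 0x1a → or [RR]
  [9:8] rd=1 = R1
  [7:6] rs=0 = R0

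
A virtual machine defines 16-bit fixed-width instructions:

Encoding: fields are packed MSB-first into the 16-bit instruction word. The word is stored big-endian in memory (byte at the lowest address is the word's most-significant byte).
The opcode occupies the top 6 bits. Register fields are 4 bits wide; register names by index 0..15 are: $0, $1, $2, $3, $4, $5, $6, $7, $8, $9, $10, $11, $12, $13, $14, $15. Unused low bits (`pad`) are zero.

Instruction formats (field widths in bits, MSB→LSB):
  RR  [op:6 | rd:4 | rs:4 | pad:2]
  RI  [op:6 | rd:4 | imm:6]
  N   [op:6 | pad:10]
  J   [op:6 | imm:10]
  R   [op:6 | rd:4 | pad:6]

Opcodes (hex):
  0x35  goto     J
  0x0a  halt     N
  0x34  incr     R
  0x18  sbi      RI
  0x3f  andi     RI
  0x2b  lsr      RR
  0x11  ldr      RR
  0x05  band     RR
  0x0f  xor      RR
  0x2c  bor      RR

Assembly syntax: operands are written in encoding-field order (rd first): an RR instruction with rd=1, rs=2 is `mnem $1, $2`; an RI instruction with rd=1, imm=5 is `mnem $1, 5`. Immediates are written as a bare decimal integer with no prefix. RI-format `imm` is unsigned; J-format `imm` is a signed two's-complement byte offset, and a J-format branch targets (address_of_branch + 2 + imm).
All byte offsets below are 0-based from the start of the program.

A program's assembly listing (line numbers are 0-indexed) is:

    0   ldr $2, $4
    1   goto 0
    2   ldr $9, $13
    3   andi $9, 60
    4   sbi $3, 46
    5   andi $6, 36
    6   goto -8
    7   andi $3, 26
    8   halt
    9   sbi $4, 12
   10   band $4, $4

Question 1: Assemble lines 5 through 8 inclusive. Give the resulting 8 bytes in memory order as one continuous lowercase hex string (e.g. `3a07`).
fda4d7f8fcda2800

line 5 (andi): pack op=0x3f:6|rd=6:4|imm=36:6 = 0xfda4; big→ fd a4
line 6 (goto): pack op=0x35:6|imm=-8:10 = 0xd7f8; big→ d7 f8
line 7 (andi): pack op=0x3f:6|rd=3:4|imm=26:6 = 0xfcda; big→ fc da
line 8 (halt): pack op=0xa:6|pad=0:10 = 0x2800; big→ 28 00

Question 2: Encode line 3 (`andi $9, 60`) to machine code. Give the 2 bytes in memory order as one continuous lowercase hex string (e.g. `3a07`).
L3: andi op=0x3f:6|rd=9:4|imm=60:6 ⇒ 0xfe7c ⇒ big fe 7c

fe7c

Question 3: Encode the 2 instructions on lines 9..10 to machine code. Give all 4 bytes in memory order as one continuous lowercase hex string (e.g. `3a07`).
9. sbi fields op=0x18:6|rd=4:4|imm=12:6 → word 610ch → 61 0c
10. band fields op=0x5:6|rd=4:4|rs=4:4|pad=0:2 → word 1510h → 15 10

610c1510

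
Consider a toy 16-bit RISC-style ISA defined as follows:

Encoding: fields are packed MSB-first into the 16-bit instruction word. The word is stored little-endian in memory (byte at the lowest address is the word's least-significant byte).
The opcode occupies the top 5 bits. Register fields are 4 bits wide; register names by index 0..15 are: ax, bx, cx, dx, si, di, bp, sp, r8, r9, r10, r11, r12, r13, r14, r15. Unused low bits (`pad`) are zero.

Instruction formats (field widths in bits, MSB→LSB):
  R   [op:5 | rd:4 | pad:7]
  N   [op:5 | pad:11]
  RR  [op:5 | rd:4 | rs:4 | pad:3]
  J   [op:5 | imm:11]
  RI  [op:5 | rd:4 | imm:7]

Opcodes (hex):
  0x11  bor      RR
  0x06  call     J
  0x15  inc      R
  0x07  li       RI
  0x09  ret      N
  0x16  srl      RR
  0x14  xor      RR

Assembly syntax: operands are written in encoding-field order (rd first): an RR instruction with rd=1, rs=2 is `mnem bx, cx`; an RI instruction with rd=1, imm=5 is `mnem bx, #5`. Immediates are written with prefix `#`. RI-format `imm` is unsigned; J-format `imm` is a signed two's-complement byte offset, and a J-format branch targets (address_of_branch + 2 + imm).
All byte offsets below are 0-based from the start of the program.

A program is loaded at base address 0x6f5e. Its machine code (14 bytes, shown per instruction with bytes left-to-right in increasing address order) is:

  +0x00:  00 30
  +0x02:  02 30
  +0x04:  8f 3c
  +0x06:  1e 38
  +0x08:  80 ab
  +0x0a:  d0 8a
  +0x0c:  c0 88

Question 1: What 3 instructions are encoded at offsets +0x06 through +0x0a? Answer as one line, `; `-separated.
+0x06: 1e 38 ⇒ word 0x381e (little)
  opcode bits[15:11]=0x7: li/RI
  rd@[10:7]=0x0 ⇒ ax
  imm@[6:0]=0x1e ⇒ #30
+0x08: 80 ab ⇒ word 0xab80 (little)
  opcode bits[15:11]=0x15: inc/R
  rd@[10:7]=0x7 ⇒ sp
+0x0a: d0 8a ⇒ word 0x8ad0 (little)
  opcode bits[15:11]=0x11: bor/RR
  rd@[10:7]=0x5 ⇒ di
  rs@[6:3]=0xa ⇒ r10

li ax, #30; inc sp; bor di, r10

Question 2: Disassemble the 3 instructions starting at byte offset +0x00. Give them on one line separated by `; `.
+0x00: 00 30 ⇒ word 0x3000 (little)
  top 5b → 0x6 → call [J]
  imm: (w>>0)&0x7ff=0x0 → #0
+0x02: 02 30 ⇒ word 0x3002 (little)
  top 5b → 0x6 → call [J]
  imm: (w>>0)&0x7ff=0x2 → #2
+0x04: 8f 3c ⇒ word 0x3c8f (little)
  top 5b → 0x7 → li [RI]
  rd: (w>>7)&0xf=0x9 → r9
  imm: (w>>0)&0x7f=0xf → #15

call #0; call #2; li r9, #15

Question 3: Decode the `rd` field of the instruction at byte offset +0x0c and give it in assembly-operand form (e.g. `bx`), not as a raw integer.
off 0x0c: read c0 88 as little → 0x88c0
  opcode bits[15:11]=0x11: bor/RR
  rd: (w>>7)&0xf=0x1 → bx
  rs: (w>>3)&0xf=0x8 → r8

bx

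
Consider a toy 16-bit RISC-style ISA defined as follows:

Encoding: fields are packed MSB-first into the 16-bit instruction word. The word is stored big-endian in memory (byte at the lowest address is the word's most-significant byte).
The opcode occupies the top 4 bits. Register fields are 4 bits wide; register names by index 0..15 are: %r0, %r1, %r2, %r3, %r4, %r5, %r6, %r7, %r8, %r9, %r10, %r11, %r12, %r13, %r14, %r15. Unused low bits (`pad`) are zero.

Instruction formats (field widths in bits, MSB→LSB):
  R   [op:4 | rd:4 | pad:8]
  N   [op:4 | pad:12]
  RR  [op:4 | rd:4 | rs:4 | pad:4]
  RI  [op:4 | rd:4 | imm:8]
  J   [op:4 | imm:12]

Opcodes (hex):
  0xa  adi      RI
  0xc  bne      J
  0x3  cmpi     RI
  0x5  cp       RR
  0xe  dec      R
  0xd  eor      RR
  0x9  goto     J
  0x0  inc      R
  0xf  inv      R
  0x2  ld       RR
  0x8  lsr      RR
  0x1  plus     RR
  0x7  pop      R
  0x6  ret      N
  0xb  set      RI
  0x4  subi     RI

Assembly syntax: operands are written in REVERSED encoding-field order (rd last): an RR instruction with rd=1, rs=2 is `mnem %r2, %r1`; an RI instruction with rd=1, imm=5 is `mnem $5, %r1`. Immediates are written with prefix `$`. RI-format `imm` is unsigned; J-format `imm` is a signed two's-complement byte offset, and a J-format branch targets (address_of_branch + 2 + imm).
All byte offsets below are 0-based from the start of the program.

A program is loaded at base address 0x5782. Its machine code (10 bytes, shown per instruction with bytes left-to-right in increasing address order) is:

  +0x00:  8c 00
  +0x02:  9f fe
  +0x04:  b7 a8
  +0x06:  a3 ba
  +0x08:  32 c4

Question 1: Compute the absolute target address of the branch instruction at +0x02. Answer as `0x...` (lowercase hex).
[02] 9f fe → 0x9ffe
  opcode bits[15:12]=0x9: goto/J
  [11:0] imm=4094 (s12→-2) = $-2
  target = base 0x5782 + off 0x02 + 2 + imm -2 = 0x5784

0x5784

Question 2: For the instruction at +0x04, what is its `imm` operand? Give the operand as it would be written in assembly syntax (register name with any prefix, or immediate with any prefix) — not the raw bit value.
$168

[04] b7 a8 → 0xb7a8
  opcode bits[15:12]=0xb: set/RI
  rd: (w>>8)&0xf=0x7 → %r7
  imm: (w>>0)&0xff=0xa8 → $168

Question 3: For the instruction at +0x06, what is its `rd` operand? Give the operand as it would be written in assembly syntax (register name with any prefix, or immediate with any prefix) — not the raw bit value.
%r3

+0x06: a3 ba ⇒ word 0xa3ba (big)
  op=0xa3ba>>12=0xa ⇒ adi (RI)
  rd: (w>>8)&0xf=0x3 → %r3
  imm: (w>>0)&0xff=0xba → $186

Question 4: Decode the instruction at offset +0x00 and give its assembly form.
lsr %r0, %r12

@+00  big-endian(8c 00) = 0x8c00
  top 4b → 0x8 → lsr [RR]
  rd: (w>>8)&0xf=0xc → %r12
  rs: (w>>4)&0xf=0x0 → %r0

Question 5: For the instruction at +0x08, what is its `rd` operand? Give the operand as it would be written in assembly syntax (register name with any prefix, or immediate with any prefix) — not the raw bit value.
%r2

+0x08: 32 c4 ⇒ word 0x32c4 (big)
  opcode bits[15:12]=0x3: cmpi/RI
  [11:8] rd=2 = %r2
  [7:0] imm=196 = $196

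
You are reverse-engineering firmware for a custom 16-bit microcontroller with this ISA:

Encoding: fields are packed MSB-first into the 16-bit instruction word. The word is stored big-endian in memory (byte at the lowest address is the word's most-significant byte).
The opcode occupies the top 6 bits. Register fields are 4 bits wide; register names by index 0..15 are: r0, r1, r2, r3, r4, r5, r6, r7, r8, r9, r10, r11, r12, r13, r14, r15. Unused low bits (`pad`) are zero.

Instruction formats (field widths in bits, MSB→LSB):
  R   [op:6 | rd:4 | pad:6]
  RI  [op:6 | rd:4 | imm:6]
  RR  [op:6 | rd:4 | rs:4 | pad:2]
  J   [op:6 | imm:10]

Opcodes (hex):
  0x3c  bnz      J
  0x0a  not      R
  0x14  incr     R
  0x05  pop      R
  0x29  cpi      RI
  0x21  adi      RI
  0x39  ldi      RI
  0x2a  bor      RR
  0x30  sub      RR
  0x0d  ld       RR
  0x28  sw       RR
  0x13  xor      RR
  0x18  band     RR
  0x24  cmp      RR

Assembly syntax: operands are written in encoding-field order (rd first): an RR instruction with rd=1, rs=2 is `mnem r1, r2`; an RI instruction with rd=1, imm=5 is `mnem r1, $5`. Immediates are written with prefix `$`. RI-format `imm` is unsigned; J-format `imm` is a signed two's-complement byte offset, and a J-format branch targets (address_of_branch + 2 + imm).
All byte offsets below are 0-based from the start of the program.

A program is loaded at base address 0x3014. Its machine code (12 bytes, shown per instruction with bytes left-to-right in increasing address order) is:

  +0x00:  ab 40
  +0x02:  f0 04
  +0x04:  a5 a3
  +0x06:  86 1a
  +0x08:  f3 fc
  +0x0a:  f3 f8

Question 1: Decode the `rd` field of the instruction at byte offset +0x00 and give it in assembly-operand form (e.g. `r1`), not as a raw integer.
+0x00: ab 40 ⇒ word 0xab40 (big)
  op=0xab40>>10=0x2a ⇒ bor (RR)
  [9:6] rd=13 = r13
  [5:2] rs=0 = r0

r13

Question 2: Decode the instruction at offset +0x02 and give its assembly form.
bnz $4

off 0x02: read f0 04 as big → 0xf004
  op=0xf004>>10=0x3c ⇒ bnz (J)
  imm: (w>>0)&0x3ff=0x4 → $4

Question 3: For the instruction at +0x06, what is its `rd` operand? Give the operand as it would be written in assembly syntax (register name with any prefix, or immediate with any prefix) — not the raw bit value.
r8

off 0x06: read 86 1a as big → 0x861a
  top 6b → 0x21 → adi [RI]
  rd: (w>>6)&0xf=0x8 → r8
  imm: (w>>0)&0x3f=0x1a → $26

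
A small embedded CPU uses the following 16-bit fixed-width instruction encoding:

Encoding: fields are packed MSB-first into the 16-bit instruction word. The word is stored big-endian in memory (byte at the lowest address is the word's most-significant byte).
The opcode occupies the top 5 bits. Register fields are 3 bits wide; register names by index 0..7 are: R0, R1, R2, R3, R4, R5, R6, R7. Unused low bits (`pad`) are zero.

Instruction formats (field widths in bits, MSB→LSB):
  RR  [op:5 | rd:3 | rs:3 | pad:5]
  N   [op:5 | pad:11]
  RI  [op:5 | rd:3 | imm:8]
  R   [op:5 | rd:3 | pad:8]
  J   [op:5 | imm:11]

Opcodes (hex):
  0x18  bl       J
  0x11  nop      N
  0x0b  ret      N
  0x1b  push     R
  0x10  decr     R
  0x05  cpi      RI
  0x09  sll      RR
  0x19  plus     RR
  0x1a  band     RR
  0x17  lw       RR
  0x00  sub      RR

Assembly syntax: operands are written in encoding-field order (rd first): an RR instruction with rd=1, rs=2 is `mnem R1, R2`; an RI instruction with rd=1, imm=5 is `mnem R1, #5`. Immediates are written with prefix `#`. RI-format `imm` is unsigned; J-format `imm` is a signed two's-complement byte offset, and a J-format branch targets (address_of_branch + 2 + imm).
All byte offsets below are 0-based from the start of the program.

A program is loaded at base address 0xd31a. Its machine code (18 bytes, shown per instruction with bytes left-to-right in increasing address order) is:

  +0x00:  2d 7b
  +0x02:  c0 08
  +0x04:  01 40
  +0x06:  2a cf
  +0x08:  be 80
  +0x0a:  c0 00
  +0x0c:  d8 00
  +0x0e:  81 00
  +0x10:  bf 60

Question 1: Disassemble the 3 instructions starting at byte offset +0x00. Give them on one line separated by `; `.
cpi R5, #123; bl #8; sub R1, R2

+0x00: 2d 7b ⇒ word 0x2d7b (big)
  opcode bits[15:11]=0x5: cpi/RI
  rd@[10:8]=0x5 ⇒ R5
  imm@[7:0]=0x7b ⇒ #123
+0x02: c0 08 ⇒ word 0xc008 (big)
  opcode bits[15:11]=0x18: bl/J
  imm@[10:0]=0x8 ⇒ #8
+0x04: 01 40 ⇒ word 0x0140 (big)
  opcode bits[15:11]=0x0: sub/RR
  rd@[10:8]=0x1 ⇒ R1
  rs@[7:5]=0x2 ⇒ R2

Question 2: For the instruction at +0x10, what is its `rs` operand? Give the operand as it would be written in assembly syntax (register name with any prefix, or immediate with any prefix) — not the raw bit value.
R3

[10] bf 60 → 0xbf60
  op=0xbf60>>11=0x17 ⇒ lw (RR)
  [10:8] rd=7 = R7
  [7:5] rs=3 = R3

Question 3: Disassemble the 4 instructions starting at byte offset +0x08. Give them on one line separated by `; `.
@+08  big-endian(be 80) = 0xbe80
  opcode bits[15:11]=0x17: lw/RR
  rd: (w>>8)&0x7=0x6 → R6
  rs: (w>>5)&0x7=0x4 → R4
@+0a  big-endian(c0 00) = 0xc000
  opcode bits[15:11]=0x18: bl/J
  imm: (w>>0)&0x7ff=0x0 → #0
@+0c  big-endian(d8 00) = 0xd800
  opcode bits[15:11]=0x1b: push/R
  rd: (w>>8)&0x7=0x0 → R0
@+0e  big-endian(81 00) = 0x8100
  opcode bits[15:11]=0x10: decr/R
  rd: (w>>8)&0x7=0x1 → R1

lw R6, R4; bl #0; push R0; decr R1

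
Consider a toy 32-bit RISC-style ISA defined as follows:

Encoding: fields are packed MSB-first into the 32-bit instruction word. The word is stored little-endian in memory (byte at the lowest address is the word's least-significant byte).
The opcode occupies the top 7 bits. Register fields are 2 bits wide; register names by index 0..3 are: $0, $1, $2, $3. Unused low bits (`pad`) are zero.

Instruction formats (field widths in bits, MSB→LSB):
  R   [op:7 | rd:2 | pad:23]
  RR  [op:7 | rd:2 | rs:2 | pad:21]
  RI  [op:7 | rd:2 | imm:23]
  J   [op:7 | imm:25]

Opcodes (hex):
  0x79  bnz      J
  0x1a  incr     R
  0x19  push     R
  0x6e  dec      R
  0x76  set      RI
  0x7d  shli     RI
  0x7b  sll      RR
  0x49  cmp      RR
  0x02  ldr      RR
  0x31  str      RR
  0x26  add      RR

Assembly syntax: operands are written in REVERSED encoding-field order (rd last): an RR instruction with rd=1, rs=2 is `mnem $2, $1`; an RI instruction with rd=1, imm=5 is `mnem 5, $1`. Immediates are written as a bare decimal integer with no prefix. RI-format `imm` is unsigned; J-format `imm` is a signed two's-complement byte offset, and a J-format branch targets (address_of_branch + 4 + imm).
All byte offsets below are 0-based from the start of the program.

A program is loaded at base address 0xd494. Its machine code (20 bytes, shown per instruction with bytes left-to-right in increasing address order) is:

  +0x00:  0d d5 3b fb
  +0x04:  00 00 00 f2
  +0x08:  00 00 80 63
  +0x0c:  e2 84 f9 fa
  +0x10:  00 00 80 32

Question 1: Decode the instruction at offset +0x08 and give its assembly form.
@+08  little-endian(00 00 80 63) = 0x63800000
  op=0x63800000>>25=0x31 ⇒ str (RR)
  rd@[24:23]=0x3 ⇒ $3
  rs@[22:21]=0x0 ⇒ $0

str $0, $3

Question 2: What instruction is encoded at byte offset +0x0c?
shli 7963874, $1

@+0c  little-endian(e2 84 f9 fa) = 0xfaf984e2
  top 7b → 0x7d → shli [RI]
  rd: (w>>23)&0x3=0x1 → $1
  imm: (w>>0)&0x7fffff=0x7984e2 → 7963874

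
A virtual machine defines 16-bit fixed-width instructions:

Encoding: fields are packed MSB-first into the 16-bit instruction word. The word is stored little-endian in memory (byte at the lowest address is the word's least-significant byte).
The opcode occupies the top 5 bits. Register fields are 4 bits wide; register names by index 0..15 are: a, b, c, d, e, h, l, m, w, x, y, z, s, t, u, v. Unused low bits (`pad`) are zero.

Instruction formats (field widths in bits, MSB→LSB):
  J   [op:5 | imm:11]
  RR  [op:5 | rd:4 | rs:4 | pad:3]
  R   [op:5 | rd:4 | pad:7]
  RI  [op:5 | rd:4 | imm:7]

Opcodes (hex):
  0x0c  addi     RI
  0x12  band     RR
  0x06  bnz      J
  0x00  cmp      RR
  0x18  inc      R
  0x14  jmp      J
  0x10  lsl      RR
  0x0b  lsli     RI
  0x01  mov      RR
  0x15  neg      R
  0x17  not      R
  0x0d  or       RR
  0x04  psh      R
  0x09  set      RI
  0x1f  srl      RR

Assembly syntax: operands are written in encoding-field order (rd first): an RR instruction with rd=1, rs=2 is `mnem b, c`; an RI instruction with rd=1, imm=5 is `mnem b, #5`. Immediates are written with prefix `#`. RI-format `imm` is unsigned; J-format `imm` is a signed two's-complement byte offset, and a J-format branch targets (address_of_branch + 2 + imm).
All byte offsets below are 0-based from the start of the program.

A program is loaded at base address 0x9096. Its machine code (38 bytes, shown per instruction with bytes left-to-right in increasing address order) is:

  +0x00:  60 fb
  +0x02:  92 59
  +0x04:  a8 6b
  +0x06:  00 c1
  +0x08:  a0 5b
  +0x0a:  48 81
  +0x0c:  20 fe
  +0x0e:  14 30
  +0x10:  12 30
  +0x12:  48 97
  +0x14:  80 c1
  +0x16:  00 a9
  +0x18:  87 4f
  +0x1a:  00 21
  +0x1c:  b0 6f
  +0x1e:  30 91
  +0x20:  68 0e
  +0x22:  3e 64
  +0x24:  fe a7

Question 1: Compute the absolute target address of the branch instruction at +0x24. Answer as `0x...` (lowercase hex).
@+24  little-endian(fe a7) = 0xa7fe
  op=0xa7fe>>11=0x14 ⇒ jmp (J)
  [10:0] imm=2046 (s11→-2) = #-2
  target = base 0x9096 + off 0x24 + 2 + imm -2 = 0x90ba

0x90ba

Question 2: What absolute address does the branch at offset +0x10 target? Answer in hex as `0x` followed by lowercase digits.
off 0x10: read 12 30 as little → 0x3012
  opcode bits[15:11]=0x6: bnz/J
  imm: (w>>0)&0x7ff=0x12 → #18
  target = base 0x9096 + off 0x10 + 2 + imm 18 = 0x90ba

0x90ba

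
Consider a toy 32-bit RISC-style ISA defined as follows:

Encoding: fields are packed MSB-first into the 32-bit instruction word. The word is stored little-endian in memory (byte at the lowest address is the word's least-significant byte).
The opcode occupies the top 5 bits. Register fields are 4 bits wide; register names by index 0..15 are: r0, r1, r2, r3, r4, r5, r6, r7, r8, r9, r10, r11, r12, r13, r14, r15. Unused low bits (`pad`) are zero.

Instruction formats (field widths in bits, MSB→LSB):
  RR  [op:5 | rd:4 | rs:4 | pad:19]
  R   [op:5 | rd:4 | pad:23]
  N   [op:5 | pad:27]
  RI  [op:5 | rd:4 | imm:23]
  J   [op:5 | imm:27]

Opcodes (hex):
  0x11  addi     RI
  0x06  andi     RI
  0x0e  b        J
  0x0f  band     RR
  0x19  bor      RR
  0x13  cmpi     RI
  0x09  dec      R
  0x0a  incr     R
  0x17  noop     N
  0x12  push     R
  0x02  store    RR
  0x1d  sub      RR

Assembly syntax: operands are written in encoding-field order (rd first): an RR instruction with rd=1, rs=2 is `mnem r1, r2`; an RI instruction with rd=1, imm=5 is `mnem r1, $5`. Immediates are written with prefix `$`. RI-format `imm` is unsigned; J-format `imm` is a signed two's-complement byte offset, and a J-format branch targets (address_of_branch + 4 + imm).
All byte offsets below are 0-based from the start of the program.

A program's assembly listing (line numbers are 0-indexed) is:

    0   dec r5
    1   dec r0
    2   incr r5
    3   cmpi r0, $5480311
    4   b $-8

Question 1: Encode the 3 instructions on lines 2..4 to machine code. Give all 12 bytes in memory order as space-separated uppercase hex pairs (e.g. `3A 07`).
line 2 (incr): pack op=0xa:5|rd=5:4|pad=0:23 = 0x52800000; little→ 00 00 80 52
line 3 (cmpi): pack op=0x13:5|rd=0:4|imm=5480311:23 = 0x98539f77; little→ 77 9f 53 98
line 4 (b): pack op=0xe:5|imm=-8:27 = 0x77fffff8; little→ f8 ff ff 77

00 00 80 52 77 9F 53 98 F8 FF FF 77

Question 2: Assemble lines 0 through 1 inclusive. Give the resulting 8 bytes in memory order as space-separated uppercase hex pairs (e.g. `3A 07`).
00 00 80 4A 00 00 00 48

0. dec fields op=0x9:5|rd=5:4|pad=0:23 → word 4a800000h → 00 00 80 4a
1. dec fields op=0x9:5|rd=0:4|pad=0:23 → word 48000000h → 00 00 00 48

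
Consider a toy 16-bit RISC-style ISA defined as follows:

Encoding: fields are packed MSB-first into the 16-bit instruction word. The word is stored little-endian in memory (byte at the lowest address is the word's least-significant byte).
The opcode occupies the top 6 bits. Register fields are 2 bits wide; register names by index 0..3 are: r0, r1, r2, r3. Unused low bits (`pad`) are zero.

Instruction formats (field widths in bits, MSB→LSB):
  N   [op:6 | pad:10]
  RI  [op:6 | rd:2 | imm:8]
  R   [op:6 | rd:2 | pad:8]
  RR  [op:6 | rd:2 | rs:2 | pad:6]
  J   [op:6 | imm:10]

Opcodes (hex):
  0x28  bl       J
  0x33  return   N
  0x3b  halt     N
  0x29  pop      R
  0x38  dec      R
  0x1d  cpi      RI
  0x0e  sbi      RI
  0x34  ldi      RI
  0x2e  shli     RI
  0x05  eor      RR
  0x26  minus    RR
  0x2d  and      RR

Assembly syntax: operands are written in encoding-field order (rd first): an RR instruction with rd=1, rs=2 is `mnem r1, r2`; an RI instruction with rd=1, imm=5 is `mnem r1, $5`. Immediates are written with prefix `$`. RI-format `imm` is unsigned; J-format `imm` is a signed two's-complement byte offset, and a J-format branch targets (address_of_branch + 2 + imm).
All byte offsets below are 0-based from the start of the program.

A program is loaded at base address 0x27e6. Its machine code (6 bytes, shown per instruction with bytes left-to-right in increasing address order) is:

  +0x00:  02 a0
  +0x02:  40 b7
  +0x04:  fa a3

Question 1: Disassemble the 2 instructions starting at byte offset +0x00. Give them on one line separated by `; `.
+0x00: 02 a0 ⇒ word 0xa002 (little)
  op=0xa002>>10=0x28 ⇒ bl (J)
  imm@[9:0]=0x2 ⇒ $2
+0x02: 40 b7 ⇒ word 0xb740 (little)
  op=0xb740>>10=0x2d ⇒ and (RR)
  rd@[9:8]=0x3 ⇒ r3
  rs@[7:6]=0x1 ⇒ r1

bl $2; and r3, r1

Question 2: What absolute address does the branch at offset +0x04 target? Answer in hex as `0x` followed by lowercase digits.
0x27e6

[04] fa a3 → 0xa3fa
  opcode bits[15:10]=0x28: bl/J
  imm@[9:0]=0x3fa (s10→-6) ⇒ $-6
  target = base 0x27e6 + off 0x04 + 2 + imm -6 = 0x27e6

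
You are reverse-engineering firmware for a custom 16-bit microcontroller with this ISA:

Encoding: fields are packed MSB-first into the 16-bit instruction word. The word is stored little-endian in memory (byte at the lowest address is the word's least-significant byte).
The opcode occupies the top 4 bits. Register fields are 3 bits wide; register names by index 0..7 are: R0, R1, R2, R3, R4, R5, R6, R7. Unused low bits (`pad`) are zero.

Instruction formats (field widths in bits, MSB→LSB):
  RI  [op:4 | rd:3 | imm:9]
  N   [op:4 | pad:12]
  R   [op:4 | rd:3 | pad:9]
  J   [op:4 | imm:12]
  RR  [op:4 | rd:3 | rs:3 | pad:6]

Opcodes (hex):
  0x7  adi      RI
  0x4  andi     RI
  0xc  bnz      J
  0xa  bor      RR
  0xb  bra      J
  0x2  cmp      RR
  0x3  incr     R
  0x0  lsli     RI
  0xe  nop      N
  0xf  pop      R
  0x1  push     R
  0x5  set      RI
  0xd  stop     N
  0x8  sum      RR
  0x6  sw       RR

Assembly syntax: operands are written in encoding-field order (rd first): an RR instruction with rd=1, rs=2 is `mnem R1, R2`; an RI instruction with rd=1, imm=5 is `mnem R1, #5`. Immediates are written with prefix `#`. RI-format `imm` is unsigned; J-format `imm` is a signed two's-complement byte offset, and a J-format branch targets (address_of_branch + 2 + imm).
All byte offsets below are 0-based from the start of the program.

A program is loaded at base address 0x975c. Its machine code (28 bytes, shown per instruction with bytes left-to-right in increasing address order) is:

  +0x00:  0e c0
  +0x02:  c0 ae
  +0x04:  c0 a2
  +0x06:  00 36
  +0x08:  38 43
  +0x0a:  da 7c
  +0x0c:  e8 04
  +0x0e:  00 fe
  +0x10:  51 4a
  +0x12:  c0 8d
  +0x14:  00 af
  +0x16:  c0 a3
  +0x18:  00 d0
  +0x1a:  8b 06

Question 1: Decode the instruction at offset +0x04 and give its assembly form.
bor R1, R3

+0x04: c0 a2 ⇒ word 0xa2c0 (little)
  top 4b → 0xa → bor [RR]
  rd: (w>>9)&0x7=0x1 → R1
  rs: (w>>6)&0x7=0x3 → R3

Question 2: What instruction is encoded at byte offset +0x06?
off 0x06: read 00 36 as little → 0x3600
  opcode bits[15:12]=0x3: incr/R
  rd: (w>>9)&0x7=0x3 → R3

incr R3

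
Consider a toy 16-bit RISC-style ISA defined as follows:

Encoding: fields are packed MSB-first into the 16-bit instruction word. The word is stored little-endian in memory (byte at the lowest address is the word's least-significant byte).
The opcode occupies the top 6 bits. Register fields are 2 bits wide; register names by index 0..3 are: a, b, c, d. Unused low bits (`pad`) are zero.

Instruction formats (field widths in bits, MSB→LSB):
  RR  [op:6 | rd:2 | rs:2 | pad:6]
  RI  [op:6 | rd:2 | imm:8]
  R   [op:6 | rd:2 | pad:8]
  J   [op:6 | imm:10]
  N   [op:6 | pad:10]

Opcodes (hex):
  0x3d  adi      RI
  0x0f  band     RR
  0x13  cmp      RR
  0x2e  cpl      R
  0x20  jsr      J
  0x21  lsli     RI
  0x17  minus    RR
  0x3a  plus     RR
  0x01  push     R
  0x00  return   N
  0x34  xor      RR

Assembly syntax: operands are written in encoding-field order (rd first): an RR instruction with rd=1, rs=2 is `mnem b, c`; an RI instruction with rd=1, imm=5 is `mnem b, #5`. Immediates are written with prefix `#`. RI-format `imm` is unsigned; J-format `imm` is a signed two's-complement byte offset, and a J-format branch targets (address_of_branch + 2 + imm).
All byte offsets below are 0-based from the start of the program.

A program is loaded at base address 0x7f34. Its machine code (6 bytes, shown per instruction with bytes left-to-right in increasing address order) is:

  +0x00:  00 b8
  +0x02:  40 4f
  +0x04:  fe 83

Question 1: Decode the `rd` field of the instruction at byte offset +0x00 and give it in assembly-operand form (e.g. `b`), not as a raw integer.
a

[00] 00 b8 → 0xb800
  op=0xb800>>10=0x2e ⇒ cpl (R)
  rd: (w>>8)&0x3=0x0 → a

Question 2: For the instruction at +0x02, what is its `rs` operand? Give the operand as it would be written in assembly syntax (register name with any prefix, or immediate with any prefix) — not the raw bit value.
b

off 0x02: read 40 4f as little → 0x4f40
  top 6b → 0x13 → cmp [RR]
  [9:8] rd=3 = d
  [7:6] rs=1 = b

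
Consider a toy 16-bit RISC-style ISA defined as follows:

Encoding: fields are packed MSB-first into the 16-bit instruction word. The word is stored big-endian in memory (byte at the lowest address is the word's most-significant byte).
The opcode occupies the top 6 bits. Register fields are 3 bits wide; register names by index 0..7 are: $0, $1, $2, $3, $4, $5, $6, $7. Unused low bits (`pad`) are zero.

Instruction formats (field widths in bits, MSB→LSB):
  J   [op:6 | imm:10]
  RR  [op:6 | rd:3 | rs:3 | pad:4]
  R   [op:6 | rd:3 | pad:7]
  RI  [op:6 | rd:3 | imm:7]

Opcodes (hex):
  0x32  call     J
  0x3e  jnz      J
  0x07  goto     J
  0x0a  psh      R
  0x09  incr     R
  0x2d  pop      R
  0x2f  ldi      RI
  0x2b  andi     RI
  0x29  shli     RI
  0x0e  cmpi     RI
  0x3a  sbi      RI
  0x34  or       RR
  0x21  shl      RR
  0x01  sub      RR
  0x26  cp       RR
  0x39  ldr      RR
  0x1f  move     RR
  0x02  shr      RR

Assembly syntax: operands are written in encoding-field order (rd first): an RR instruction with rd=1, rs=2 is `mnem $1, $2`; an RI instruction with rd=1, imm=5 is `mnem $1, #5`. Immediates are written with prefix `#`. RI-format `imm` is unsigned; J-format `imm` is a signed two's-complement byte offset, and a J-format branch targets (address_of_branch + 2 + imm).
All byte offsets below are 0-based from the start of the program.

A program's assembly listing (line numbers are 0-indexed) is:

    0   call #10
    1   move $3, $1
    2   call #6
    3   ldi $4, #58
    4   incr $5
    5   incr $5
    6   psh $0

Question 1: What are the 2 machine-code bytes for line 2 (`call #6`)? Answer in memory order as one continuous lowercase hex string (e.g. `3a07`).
c806

L2: call op=0x32:6|imm=6:10 ⇒ 0xc806 ⇒ big c8 06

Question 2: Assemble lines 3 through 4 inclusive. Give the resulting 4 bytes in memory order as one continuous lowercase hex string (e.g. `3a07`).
be3a2680

L3: ldi op=0x2f:6|rd=4:3|imm=58:7 ⇒ 0xbe3a ⇒ big be 3a
L4: incr op=0x9:6|rd=5:3|pad=0:7 ⇒ 0x2680 ⇒ big 26 80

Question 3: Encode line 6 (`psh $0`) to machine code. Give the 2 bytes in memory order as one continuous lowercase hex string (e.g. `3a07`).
line 6 (psh): pack op=0xa:6|rd=0:3|pad=0:7 = 0x2800; big→ 28 00

2800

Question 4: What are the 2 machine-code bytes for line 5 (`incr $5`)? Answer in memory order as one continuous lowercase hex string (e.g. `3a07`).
2680

line 5 (incr): pack op=0x9:6|rd=5:3|pad=0:7 = 0x2680; big→ 26 80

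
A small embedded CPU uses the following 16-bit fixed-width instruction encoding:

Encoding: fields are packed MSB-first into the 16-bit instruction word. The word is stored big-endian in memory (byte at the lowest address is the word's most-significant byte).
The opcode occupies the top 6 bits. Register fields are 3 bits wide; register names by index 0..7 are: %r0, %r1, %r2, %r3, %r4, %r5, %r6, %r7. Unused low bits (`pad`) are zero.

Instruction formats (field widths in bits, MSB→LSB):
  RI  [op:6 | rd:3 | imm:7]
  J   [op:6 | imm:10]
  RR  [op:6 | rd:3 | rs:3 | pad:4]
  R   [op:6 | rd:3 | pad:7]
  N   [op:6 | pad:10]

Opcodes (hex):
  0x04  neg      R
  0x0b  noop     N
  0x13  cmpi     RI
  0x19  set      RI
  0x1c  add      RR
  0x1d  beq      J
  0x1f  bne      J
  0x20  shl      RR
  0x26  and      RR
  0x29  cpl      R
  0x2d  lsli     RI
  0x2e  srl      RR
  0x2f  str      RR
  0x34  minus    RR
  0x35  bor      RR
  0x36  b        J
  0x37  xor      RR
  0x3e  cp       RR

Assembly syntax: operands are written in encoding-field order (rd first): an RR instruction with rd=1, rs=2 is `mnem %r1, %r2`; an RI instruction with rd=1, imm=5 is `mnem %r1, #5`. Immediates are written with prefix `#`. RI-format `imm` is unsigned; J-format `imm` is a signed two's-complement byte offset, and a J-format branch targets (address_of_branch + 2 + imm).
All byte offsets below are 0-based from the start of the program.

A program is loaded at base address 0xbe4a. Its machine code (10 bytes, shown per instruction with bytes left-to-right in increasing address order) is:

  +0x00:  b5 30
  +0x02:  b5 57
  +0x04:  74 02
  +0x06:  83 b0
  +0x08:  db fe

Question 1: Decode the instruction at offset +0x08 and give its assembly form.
b #-2

@+08  big-endian(db fe) = 0xdbfe
  opcode bits[15:10]=0x36: b/J
  imm: (w>>0)&0x3ff=0x3fe (s10→-2) → #-2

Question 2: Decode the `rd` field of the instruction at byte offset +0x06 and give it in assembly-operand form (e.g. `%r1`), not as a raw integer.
+0x06: 83 b0 ⇒ word 0x83b0 (big)
  opcode bits[15:10]=0x20: shl/RR
  rd@[9:7]=0x7 ⇒ %r7
  rs@[6:4]=0x3 ⇒ %r3

%r7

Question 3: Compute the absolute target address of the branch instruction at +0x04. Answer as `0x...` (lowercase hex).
[04] 74 02 → 0x7402
  op=0x7402>>10=0x1d ⇒ beq (J)
  imm: (w>>0)&0x3ff=0x2 → #2
  target = base 0xbe4a + off 0x04 + 2 + imm 2 = 0xbe52

0xbe52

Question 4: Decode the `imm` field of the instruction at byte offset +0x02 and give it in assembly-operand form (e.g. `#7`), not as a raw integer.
#87

[02] b5 57 → 0xb557
  top 6b → 0x2d → lsli [RI]
  [9:7] rd=2 = %r2
  [6:0] imm=87 = #87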